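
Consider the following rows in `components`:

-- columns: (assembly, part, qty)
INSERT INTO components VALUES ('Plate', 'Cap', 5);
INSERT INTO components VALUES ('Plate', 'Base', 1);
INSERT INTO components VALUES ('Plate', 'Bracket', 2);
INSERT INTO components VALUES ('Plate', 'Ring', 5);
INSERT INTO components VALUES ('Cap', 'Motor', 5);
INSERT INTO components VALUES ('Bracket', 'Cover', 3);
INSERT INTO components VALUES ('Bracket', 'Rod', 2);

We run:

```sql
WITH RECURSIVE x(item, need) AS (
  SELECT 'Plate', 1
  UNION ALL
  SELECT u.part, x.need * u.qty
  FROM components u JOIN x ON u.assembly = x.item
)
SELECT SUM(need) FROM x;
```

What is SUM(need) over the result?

Base: (Plate, need=1).
Iteration 1: components of {Plate} -> Base = 1*1 = 1, Bracket = 1*2 = 2, Cap = 1*5 = 5, Ring = 1*5 = 5.
Iteration 2: components of {Base,Bracket,Cap,Ring} -> Cover = 2*3 = 6, Motor = 5*5 = 25, Rod = 2*2 = 4.
Iteration 3: no further components; recursion stops.
SUM(need) = 1 + 5 + 1 + 2 + 5 + 25 + 6 + 4 = 49.

49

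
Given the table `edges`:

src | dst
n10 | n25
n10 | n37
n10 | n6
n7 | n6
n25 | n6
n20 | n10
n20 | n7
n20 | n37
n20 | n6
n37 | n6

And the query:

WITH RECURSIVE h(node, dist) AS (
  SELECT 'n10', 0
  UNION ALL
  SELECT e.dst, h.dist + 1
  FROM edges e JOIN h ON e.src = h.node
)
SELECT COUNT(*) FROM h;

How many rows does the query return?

6

Base: (n10, dist=0).
Iteration 1: edges from {n10} -> (n25, dist=1), (n37, dist=1), (n6, dist=1).
Iteration 2: edges from {n25,n37,n6} -> (n6, dist=2) x2. [UNION ALL keeps all 2 new rows, including repeats]
Iteration 3: no outgoing edges from {n6}; recursion stops.
Total rows emitted: 6.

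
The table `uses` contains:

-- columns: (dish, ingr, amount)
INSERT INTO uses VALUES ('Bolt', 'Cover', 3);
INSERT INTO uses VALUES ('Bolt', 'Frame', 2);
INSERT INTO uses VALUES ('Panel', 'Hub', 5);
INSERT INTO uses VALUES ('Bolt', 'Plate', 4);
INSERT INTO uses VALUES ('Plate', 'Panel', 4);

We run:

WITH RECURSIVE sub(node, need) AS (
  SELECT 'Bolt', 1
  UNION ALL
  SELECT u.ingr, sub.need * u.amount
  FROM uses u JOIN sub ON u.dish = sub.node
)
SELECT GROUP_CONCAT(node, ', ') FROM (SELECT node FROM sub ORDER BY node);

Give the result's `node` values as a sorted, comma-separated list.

Bolt, Cover, Frame, Hub, Panel, Plate

Base: (Bolt, need=1).
Iteration 1: components of {Bolt} -> Cover = 1*3 = 3, Frame = 1*2 = 2, Plate = 1*4 = 4.
Iteration 2: components of {Cover,Frame,Plate} -> Panel = 4*4 = 16.
Iteration 3: components of {Panel} -> Hub = 16*5 = 80.
Iteration 4: no further components; recursion stops.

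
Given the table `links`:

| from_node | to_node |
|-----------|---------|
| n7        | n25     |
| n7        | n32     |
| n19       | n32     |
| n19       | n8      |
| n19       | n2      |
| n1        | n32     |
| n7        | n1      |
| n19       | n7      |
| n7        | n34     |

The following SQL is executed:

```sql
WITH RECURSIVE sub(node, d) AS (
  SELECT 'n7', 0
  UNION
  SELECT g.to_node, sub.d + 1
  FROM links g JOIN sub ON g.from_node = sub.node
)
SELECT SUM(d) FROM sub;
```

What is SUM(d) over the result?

Base: (n7, d=0).
Iteration 1: edges from {n7} -> (n1, d=1), (n25, d=1), (n32, d=1), (n34, d=1).
Iteration 2: edges from {n1,n25,n32,n34} -> (n32, d=2).
Iteration 3: no outgoing edges from {n32}; recursion stops.
SUM(d) = 0 + 1 + 1 + 1 + 1 + 2 = 6.

6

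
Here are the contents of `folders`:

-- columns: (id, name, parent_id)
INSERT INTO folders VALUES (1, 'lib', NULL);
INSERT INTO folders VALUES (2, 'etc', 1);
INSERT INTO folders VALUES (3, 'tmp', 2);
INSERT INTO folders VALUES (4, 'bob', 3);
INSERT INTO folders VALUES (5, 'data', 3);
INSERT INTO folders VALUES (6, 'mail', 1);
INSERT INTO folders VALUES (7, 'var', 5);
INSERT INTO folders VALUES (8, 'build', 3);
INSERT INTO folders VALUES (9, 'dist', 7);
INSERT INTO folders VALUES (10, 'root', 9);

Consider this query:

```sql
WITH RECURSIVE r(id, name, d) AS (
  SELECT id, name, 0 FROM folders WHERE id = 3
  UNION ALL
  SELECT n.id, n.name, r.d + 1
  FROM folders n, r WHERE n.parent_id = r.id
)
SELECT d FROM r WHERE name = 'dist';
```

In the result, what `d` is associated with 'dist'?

3

Base: id=3 (tmp) at d 0.
Iteration 1: rows with parent_id in {3} -> bob (id 4, d 1), data (id 5, d 1), build (id 8, d 1).
Iteration 2: rows with parent_id in {4,5,8} -> var (id 7, d 2).
Iteration 3: rows with parent_id in {7} -> dist (id 9, d 3).
Iteration 4: rows with parent_id in {9} -> root (id 10, d 4).
Iteration 5: no rows with parent_id in {10}; recursion stops.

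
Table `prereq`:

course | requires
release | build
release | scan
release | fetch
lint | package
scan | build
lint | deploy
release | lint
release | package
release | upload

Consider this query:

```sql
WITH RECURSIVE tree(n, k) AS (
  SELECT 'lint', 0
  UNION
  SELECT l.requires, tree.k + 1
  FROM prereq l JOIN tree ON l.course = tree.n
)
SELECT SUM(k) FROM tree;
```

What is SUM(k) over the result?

2

Base: (lint, k=0).
Iteration 1: edges from {lint} -> (deploy, k=1), (package, k=1).
Iteration 2: no outgoing edges from {deploy,package}; recursion stops.
SUM(k) = 0 + 1 + 1 = 2.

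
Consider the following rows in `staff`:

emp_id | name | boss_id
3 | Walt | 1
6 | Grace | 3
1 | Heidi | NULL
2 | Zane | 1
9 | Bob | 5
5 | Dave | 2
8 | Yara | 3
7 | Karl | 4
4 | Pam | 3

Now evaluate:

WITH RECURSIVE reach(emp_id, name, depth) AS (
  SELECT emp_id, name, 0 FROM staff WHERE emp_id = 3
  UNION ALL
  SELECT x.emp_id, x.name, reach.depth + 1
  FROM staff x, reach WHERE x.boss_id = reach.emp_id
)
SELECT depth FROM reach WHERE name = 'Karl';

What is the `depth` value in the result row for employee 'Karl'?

Base: emp_id=3 (Walt) at depth 0.
Iteration 1: rows with boss_id in {3} -> Pam (id 4, depth 1), Grace (id 6, depth 1), Yara (id 8, depth 1).
Iteration 2: rows with boss_id in {4,6,8} -> Karl (id 7, depth 2).
Iteration 3: no rows with boss_id in {7}; recursion stops.

2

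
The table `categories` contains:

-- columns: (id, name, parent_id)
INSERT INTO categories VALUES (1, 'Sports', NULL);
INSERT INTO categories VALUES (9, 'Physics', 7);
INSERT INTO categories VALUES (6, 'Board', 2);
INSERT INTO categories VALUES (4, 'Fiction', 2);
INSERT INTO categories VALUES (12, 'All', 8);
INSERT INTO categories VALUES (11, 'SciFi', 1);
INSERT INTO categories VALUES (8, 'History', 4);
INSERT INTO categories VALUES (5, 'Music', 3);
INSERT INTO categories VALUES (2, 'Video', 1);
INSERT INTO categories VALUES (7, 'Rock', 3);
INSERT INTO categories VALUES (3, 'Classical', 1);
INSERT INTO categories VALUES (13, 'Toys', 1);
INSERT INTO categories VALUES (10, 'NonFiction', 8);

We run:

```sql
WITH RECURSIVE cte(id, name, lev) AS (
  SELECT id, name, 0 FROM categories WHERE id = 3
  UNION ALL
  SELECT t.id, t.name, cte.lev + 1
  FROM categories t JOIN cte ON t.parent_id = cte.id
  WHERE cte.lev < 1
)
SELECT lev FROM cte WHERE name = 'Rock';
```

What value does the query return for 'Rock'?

1

Base: id=3 (Classical) at lev 0.
Iteration 1: rows with parent_id in {3} -> Music (id 5, lev 1), Rock (id 7, lev 1).
Iteration 2: lev < 1 fails for all current rows; recursion stops.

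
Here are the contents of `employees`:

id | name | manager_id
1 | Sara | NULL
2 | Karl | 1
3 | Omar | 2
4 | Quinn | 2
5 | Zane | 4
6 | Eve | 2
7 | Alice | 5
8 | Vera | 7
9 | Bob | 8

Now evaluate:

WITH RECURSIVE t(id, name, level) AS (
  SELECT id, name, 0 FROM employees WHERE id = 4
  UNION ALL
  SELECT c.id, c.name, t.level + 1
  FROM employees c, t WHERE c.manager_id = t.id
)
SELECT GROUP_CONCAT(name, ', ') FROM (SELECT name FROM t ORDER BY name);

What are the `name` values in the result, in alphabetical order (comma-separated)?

Base: id=4 (Quinn) at level 0.
Iteration 1: rows with manager_id in {4} -> Zane (id 5, level 1).
Iteration 2: rows with manager_id in {5} -> Alice (id 7, level 2).
Iteration 3: rows with manager_id in {7} -> Vera (id 8, level 3).
Iteration 4: rows with manager_id in {8} -> Bob (id 9, level 4).
Iteration 5: no rows with manager_id in {9}; recursion stops.

Alice, Bob, Quinn, Vera, Zane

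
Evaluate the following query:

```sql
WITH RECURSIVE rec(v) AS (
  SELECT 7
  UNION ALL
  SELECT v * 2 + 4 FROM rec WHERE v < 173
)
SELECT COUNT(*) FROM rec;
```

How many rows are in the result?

6

Base: v=7.
Iteration 1: 7 < 173 holds -> v = 7 * 2 + 4 = 18.
Iteration 2: 18 < 173 holds -> v = 18 * 2 + 4 = 40.
Iteration 3: 40 < 173 holds -> v = 40 * 2 + 4 = 84.
Iteration 4: 84 < 173 holds -> v = 84 * 2 + 4 = 172.
Iteration 5: 172 < 173 holds -> v = 172 * 2 + 4 = 348.
Iteration 6: 348 < 173 fails; recursion stops.
Total rows emitted: 6.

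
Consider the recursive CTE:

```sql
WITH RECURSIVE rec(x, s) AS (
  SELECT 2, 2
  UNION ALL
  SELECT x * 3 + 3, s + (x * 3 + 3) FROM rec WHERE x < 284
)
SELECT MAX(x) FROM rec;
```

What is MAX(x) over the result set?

Base: x=2, s=2.
Iteration 1: 2 < 284 holds -> x = 2 * 3 + 3 = 9, s = 2 + 9 = 11.
Iteration 2: 9 < 284 holds -> x = 9 * 3 + 3 = 30, s = 11 + 30 = 41.
Iteration 3: 30 < 284 holds -> x = 30 * 3 + 3 = 93, s = 41 + 93 = 134.
Iteration 4: 93 < 284 holds -> x = 93 * 3 + 3 = 282, s = 134 + 282 = 416.
Iteration 5: 282 < 284 holds -> x = 282 * 3 + 3 = 849, s = 416 + 849 = 1265.
Iteration 6: 849 < 284 fails; recursion stops.
x values: 2, 9, 30, 93, 282, 849; the maximum is 849.

849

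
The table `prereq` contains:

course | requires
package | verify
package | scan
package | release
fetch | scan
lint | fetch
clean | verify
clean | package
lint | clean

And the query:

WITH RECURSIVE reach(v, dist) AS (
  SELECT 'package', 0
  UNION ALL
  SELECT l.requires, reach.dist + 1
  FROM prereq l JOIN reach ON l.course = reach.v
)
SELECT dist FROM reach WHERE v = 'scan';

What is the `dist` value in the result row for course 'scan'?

1

Base: (package, dist=0).
Iteration 1: edges from {package} -> (release, dist=1), (scan, dist=1), (verify, dist=1).
Iteration 2: no outgoing edges from {release,scan,verify}; recursion stops.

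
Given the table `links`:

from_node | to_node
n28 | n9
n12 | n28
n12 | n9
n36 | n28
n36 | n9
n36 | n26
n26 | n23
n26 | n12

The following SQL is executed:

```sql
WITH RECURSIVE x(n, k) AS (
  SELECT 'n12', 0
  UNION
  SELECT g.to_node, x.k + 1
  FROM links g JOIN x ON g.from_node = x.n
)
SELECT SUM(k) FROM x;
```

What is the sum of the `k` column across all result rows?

Base: (n12, k=0).
Iteration 1: edges from {n12} -> (n28, k=1), (n9, k=1).
Iteration 2: edges from {n28,n9} -> (n9, k=2).
Iteration 3: no outgoing edges from {n9}; recursion stops.
SUM(k) = 0 + 1 + 1 + 2 = 4.

4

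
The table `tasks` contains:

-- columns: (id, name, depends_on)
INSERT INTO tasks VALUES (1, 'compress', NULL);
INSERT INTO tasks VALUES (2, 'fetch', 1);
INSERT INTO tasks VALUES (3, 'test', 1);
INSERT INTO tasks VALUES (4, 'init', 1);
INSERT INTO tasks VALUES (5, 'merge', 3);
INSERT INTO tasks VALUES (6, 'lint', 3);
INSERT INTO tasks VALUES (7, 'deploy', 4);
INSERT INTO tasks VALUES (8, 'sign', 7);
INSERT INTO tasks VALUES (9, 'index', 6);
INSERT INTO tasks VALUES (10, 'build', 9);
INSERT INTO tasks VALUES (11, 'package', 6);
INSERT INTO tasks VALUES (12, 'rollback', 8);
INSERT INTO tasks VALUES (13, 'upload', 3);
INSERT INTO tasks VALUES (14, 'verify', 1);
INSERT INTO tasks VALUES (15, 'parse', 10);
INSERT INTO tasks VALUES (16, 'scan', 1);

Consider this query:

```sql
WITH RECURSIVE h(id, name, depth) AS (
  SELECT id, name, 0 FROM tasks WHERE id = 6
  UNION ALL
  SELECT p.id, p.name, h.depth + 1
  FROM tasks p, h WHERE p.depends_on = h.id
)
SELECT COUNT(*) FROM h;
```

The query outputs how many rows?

Base: id=6 (lint) at depth 0.
Iteration 1: rows with depends_on in {6} -> index (id 9, depth 1), package (id 11, depth 1).
Iteration 2: rows with depends_on in {9,11} -> build (id 10, depth 2).
Iteration 3: rows with depends_on in {10} -> parse (id 15, depth 3).
Iteration 4: no rows with depends_on in {15}; recursion stops.
Total rows emitted: 5.

5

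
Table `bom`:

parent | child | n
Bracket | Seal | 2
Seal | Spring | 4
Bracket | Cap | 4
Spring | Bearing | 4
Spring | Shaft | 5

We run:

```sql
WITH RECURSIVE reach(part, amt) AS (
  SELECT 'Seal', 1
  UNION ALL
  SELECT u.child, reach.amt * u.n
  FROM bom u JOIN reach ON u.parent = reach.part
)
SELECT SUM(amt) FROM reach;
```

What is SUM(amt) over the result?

Base: (Seal, amt=1).
Iteration 1: components of {Seal} -> Spring = 1*4 = 4.
Iteration 2: components of {Spring} -> Bearing = 4*4 = 16, Shaft = 4*5 = 20.
Iteration 3: no further components; recursion stops.
SUM(amt) = 1 + 4 + 20 + 16 = 41.

41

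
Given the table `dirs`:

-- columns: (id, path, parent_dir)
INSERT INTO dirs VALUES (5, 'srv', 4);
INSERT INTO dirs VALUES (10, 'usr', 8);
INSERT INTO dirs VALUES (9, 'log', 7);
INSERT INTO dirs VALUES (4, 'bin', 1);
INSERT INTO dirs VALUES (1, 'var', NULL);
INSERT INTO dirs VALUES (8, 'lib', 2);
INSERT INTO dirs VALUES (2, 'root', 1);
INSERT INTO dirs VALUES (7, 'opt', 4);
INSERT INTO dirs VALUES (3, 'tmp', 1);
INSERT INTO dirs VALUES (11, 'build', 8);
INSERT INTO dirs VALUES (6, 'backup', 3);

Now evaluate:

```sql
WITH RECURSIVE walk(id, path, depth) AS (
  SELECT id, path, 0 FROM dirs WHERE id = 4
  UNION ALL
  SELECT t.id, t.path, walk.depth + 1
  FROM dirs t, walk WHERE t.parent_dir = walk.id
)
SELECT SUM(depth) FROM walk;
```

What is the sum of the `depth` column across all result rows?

Base: id=4 (bin) at depth 0.
Iteration 1: rows with parent_dir in {4} -> srv (id 5, depth 1), opt (id 7, depth 1).
Iteration 2: rows with parent_dir in {5,7} -> log (id 9, depth 2).
Iteration 3: no rows with parent_dir in {9}; recursion stops.
SUM(depth) = 0 + 1 + 1 + 2 = 4.

4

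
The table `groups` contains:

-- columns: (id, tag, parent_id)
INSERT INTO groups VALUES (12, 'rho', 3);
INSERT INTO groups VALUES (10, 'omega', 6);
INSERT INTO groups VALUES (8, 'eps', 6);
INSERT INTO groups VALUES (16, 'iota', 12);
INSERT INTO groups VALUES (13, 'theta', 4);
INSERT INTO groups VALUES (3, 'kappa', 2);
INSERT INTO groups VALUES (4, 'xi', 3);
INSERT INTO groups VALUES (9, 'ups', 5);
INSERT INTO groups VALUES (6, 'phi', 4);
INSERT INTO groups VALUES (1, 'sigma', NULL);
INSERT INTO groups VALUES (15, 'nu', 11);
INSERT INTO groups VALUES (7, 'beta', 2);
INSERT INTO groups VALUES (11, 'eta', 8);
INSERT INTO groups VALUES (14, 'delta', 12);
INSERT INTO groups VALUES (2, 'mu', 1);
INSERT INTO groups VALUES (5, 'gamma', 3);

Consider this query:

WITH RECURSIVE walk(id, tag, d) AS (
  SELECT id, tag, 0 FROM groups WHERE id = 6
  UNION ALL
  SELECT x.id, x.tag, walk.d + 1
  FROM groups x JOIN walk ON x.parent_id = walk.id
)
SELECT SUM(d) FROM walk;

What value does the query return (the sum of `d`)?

Base: id=6 (phi) at d 0.
Iteration 1: rows with parent_id in {6} -> eps (id 8, d 1), omega (id 10, d 1).
Iteration 2: rows with parent_id in {8,10} -> eta (id 11, d 2).
Iteration 3: rows with parent_id in {11} -> nu (id 15, d 3).
Iteration 4: no rows with parent_id in {15}; recursion stops.
SUM(d) = 0 + 1 + 1 + 2 + 3 = 7.

7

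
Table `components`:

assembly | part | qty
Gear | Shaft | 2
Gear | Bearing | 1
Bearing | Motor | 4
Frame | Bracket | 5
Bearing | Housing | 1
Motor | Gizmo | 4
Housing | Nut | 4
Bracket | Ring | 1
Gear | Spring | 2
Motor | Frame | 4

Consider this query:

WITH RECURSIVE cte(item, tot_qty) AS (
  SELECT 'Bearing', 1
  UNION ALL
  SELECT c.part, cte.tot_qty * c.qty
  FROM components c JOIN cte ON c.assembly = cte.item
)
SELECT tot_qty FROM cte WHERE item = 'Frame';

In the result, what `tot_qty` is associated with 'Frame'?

Base: (Bearing, tot_qty=1).
Iteration 1: components of {Bearing} -> Housing = 1*1 = 1, Motor = 1*4 = 4.
Iteration 2: components of {Housing,Motor} -> Frame = 4*4 = 16, Gizmo = 4*4 = 16, Nut = 1*4 = 4.
Iteration 3: components of {Frame,Gizmo,Nut} -> Bracket = 16*5 = 80.
Iteration 4: components of {Bracket} -> Ring = 80*1 = 80.
Iteration 5: no further components; recursion stops.

16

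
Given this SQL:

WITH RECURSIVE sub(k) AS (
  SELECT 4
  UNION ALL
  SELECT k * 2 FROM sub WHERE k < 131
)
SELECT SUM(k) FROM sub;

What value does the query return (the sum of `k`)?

Base: k=4.
Iteration 1: 4 < 131 holds -> k = 4 * 2 = 8.
Iteration 2: 8 < 131 holds -> k = 8 * 2 = 16.
Iteration 3: 16 < 131 holds -> k = 16 * 2 = 32.
Iteration 4: 32 < 131 holds -> k = 32 * 2 = 64.
Iteration 5: 64 < 131 holds -> k = 64 * 2 = 128.
Iteration 6: 128 < 131 holds -> k = 128 * 2 = 256.
Iteration 7: 256 < 131 fails; recursion stops.
SUM(k) = 4 + 8 + 16 + 32 + 64 + 128 + 256 = 508.

508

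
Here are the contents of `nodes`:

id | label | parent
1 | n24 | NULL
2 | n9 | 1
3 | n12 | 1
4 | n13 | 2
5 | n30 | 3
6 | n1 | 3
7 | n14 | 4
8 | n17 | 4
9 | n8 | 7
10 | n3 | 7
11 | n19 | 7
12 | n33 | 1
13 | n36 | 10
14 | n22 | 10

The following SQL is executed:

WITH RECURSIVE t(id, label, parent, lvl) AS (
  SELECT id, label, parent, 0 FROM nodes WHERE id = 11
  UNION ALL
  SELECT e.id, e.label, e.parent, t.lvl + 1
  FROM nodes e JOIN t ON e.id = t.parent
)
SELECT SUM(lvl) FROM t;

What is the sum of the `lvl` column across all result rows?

10

Base: id=11 (n19), parent=7, lvl 0.
Iteration 1: join on id=7 -> n14 (id 7, parent=4, lvl 1).
Iteration 2: join on id=4 -> n13 (id 4, parent=2, lvl 2).
Iteration 3: join on id=2 -> n9 (id 2, parent=1, lvl 3).
Iteration 4: join on id=1 -> n24 (id 1, parent=NULL, lvl 4).
Iteration 5: parent is NULL; no match; recursion stops.
SUM(lvl) = 0 + 1 + 2 + 3 + 4 = 10.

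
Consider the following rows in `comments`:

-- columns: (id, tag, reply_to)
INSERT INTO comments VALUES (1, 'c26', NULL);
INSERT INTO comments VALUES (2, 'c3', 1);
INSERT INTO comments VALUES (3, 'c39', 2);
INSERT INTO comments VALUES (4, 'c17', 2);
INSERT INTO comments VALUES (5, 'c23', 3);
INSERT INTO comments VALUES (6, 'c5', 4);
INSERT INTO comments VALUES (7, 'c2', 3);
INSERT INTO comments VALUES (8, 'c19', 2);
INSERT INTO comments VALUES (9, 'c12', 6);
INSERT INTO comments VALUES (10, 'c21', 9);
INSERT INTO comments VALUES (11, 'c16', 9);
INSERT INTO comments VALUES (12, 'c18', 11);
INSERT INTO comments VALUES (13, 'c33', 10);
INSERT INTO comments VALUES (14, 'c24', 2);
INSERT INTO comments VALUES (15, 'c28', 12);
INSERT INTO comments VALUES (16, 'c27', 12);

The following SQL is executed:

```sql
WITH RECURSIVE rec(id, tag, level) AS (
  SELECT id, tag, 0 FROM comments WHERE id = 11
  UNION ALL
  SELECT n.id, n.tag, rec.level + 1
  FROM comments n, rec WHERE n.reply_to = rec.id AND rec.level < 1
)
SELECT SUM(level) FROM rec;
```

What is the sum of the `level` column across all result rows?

1

Base: id=11 (c16) at level 0.
Iteration 1: rows with reply_to in {11} -> c18 (id 12, level 1).
Iteration 2: level < 1 fails for all current rows; recursion stops.
SUM(level) = 0 + 1 = 1.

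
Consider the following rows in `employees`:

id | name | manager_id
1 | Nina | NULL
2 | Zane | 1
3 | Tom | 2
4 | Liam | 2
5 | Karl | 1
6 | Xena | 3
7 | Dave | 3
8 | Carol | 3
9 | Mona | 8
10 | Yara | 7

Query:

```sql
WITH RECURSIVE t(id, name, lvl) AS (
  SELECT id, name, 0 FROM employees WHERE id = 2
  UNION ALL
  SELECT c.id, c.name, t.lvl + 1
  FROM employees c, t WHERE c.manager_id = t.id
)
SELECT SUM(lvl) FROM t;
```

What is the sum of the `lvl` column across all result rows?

14

Base: id=2 (Zane) at lvl 0.
Iteration 1: rows with manager_id in {2} -> Tom (id 3, lvl 1), Liam (id 4, lvl 1).
Iteration 2: rows with manager_id in {3,4} -> Xena (id 6, lvl 2), Dave (id 7, lvl 2), Carol (id 8, lvl 2).
Iteration 3: rows with manager_id in {6,7,8} -> Mona (id 9, lvl 3), Yara (id 10, lvl 3).
Iteration 4: no rows with manager_id in {9,10}; recursion stops.
SUM(lvl) = 0 + 1 + 1 + 2 + 2 + 2 + 3 + 3 = 14.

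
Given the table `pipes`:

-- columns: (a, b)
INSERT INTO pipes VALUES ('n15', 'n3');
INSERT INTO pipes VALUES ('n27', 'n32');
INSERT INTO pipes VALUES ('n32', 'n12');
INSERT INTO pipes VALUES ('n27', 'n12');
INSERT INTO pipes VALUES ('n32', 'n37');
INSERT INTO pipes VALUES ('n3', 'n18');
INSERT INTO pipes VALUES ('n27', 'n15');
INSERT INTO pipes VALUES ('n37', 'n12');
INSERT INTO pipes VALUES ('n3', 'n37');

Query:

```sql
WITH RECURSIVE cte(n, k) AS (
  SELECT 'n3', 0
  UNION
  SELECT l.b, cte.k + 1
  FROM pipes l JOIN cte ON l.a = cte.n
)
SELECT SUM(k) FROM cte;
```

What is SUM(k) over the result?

Base: (n3, k=0).
Iteration 1: edges from {n3} -> (n18, k=1), (n37, k=1).
Iteration 2: edges from {n18,n37} -> (n12, k=2).
Iteration 3: no outgoing edges from {n12}; recursion stops.
SUM(k) = 0 + 1 + 1 + 2 = 4.

4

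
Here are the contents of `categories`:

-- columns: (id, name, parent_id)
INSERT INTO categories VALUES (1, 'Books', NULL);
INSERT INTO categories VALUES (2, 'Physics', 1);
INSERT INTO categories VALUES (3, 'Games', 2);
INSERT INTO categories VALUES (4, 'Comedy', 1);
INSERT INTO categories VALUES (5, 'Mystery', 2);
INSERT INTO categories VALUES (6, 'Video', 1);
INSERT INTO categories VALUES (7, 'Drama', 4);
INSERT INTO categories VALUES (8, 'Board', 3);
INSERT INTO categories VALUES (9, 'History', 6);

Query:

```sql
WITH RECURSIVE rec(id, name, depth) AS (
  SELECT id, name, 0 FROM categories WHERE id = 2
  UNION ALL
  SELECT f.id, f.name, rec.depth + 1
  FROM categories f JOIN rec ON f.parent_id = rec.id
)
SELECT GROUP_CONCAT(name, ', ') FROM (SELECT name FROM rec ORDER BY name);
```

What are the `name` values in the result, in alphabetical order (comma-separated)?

Base: id=2 (Physics) at depth 0.
Iteration 1: rows with parent_id in {2} -> Games (id 3, depth 1), Mystery (id 5, depth 1).
Iteration 2: rows with parent_id in {3,5} -> Board (id 8, depth 2).
Iteration 3: no rows with parent_id in {8}; recursion stops.

Board, Games, Mystery, Physics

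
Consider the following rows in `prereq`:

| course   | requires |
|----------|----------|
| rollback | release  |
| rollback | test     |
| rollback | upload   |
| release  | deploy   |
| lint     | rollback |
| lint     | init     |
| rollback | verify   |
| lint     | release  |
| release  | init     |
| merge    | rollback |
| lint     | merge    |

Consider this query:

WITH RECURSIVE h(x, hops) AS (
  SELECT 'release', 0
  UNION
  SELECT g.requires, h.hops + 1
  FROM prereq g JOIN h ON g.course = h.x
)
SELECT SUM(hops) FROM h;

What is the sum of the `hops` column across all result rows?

2

Base: (release, hops=0).
Iteration 1: edges from {release} -> (deploy, hops=1), (init, hops=1).
Iteration 2: no outgoing edges from {deploy,init}; recursion stops.
SUM(hops) = 0 + 1 + 1 = 2.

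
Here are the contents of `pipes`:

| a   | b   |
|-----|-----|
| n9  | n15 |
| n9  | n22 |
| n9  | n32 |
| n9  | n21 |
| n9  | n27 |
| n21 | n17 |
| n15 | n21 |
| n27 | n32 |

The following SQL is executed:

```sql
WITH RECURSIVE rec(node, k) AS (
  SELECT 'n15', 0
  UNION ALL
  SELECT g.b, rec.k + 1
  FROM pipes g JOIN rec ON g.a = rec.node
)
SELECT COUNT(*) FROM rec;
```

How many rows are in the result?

3

Base: (n15, k=0).
Iteration 1: edges from {n15} -> (n21, k=1).
Iteration 2: edges from {n21} -> (n17, k=2).
Iteration 3: no outgoing edges from {n17}; recursion stops.
Total rows emitted: 3.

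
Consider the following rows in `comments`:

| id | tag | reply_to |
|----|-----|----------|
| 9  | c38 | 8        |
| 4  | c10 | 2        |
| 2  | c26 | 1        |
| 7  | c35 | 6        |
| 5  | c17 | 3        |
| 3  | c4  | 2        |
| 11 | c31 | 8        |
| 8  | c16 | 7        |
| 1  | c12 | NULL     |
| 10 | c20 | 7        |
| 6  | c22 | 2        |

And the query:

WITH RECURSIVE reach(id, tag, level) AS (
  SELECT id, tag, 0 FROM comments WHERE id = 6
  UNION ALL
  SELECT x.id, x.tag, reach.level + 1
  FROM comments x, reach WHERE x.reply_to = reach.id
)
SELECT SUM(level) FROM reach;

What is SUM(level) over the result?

Base: id=6 (c22) at level 0.
Iteration 1: rows with reply_to in {6} -> c35 (id 7, level 1).
Iteration 2: rows with reply_to in {7} -> c16 (id 8, level 2), c20 (id 10, level 2).
Iteration 3: rows with reply_to in {8,10} -> c38 (id 9, level 3), c31 (id 11, level 3).
Iteration 4: no rows with reply_to in {9,11}; recursion stops.
SUM(level) = 0 + 1 + 2 + 2 + 3 + 3 = 11.

11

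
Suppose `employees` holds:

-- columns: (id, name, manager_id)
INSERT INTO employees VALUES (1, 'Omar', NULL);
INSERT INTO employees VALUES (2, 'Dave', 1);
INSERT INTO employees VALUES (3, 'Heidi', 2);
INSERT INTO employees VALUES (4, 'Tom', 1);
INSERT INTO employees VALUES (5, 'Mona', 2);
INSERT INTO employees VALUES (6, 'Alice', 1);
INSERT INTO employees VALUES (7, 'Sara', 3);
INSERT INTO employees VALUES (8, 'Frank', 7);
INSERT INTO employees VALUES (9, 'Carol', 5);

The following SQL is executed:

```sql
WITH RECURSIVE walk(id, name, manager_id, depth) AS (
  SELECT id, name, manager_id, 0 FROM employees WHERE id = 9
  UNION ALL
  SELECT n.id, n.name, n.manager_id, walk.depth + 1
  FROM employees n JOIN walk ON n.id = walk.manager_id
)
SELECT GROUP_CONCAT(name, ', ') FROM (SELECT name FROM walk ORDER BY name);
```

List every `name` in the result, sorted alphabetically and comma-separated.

Carol, Dave, Mona, Omar

Base: id=9 (Carol), manager_id=5, depth 0.
Iteration 1: join on id=5 -> Mona (id 5, manager_id=2, depth 1).
Iteration 2: join on id=2 -> Dave (id 2, manager_id=1, depth 2).
Iteration 3: join on id=1 -> Omar (id 1, manager_id=NULL, depth 3).
Iteration 4: manager_id is NULL; no match; recursion stops.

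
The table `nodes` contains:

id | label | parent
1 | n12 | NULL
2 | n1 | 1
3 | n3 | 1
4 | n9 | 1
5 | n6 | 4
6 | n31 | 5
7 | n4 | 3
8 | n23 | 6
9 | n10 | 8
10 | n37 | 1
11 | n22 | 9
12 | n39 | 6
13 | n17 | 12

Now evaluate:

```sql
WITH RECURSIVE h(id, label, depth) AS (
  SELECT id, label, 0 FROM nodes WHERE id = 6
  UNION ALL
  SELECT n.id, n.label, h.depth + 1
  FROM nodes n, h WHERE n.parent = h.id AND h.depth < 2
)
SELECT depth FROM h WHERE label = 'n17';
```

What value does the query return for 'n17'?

Base: id=6 (n31) at depth 0.
Iteration 1: rows with parent in {6} -> n23 (id 8, depth 1), n39 (id 12, depth 1).
Iteration 2: rows with parent in {8,12} -> n10 (id 9, depth 2), n17 (id 13, depth 2).
Iteration 3: depth < 2 fails for all current rows; recursion stops.

2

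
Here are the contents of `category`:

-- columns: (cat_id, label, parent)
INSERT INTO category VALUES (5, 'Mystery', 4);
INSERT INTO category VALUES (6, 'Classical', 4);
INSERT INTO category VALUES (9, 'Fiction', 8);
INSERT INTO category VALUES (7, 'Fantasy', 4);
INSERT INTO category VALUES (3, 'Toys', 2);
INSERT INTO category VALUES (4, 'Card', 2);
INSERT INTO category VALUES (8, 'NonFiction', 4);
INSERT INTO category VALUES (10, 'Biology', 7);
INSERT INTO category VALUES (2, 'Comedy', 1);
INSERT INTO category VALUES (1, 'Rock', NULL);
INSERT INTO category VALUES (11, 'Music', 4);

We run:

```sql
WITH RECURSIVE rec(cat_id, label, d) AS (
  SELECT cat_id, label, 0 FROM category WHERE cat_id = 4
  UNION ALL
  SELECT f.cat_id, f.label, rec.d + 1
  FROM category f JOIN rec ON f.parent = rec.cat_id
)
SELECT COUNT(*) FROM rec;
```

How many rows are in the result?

8

Base: cat_id=4 (Card) at d 0.
Iteration 1: rows with parent in {4} -> Mystery (id 5, d 1), Classical (id 6, d 1), Fantasy (id 7, d 1), NonFiction (id 8, d 1), Music (id 11, d 1).
Iteration 2: rows with parent in {5,6,7,8,11} -> Fiction (id 9, d 2), Biology (id 10, d 2).
Iteration 3: no rows with parent in {9,10}; recursion stops.
Total rows emitted: 8.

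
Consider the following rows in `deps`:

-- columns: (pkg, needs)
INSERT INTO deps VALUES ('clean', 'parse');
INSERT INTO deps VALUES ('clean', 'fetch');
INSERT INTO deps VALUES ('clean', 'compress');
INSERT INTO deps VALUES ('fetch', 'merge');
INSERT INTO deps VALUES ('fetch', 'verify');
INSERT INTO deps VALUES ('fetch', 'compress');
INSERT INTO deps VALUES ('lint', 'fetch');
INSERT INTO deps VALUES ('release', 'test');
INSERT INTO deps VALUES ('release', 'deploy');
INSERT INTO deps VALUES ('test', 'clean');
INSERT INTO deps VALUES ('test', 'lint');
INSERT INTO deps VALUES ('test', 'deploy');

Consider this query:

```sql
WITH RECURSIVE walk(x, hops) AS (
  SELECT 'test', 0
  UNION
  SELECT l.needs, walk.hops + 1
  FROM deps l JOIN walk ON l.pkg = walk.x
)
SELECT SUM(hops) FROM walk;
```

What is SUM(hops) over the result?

18

Base: (test, hops=0).
Iteration 1: edges from {test} -> (clean, hops=1), (deploy, hops=1), (lint, hops=1).
Iteration 2: edges from {clean,deploy,lint} -> (compress, hops=2), (fetch, hops=2), (parse, hops=2). [UNION drops 1 duplicate row(s)]
Iteration 3: edges from {compress,fetch,parse} -> (compress, hops=3), (merge, hops=3), (verify, hops=3).
Iteration 4: no outgoing edges from {compress,merge,verify}; recursion stops.
SUM(hops) = 0 + 1 + 1 + 1 + 2 + 2 + 2 + 3 + 3 + 3 = 18.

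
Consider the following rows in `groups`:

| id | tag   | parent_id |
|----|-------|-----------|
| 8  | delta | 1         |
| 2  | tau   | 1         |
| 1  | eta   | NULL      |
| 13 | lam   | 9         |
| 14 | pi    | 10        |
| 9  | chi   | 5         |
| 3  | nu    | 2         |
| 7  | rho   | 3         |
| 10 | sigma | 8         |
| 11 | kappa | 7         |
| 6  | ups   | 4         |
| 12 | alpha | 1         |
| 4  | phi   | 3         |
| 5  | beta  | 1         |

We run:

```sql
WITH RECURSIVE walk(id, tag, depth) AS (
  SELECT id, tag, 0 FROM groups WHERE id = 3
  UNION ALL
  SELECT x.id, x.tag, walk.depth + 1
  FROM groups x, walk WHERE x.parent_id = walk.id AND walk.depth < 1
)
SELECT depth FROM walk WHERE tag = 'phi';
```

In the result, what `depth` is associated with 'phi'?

1

Base: id=3 (nu) at depth 0.
Iteration 1: rows with parent_id in {3} -> phi (id 4, depth 1), rho (id 7, depth 1).
Iteration 2: depth < 1 fails for all current rows; recursion stops.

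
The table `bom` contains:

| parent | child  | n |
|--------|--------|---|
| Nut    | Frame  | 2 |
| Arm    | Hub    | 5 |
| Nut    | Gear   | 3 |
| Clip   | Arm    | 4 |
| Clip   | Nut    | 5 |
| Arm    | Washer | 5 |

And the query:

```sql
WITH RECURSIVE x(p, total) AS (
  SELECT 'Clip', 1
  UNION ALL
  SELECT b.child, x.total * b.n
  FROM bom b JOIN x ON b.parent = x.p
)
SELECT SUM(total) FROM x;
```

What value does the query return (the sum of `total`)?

75

Base: (Clip, total=1).
Iteration 1: components of {Clip} -> Arm = 1*4 = 4, Nut = 1*5 = 5.
Iteration 2: components of {Arm,Nut} -> Frame = 5*2 = 10, Gear = 5*3 = 15, Hub = 4*5 = 20, Washer = 4*5 = 20.
Iteration 3: no further components; recursion stops.
SUM(total) = 1 + 4 + 5 + 20 + 20 + 10 + 15 = 75.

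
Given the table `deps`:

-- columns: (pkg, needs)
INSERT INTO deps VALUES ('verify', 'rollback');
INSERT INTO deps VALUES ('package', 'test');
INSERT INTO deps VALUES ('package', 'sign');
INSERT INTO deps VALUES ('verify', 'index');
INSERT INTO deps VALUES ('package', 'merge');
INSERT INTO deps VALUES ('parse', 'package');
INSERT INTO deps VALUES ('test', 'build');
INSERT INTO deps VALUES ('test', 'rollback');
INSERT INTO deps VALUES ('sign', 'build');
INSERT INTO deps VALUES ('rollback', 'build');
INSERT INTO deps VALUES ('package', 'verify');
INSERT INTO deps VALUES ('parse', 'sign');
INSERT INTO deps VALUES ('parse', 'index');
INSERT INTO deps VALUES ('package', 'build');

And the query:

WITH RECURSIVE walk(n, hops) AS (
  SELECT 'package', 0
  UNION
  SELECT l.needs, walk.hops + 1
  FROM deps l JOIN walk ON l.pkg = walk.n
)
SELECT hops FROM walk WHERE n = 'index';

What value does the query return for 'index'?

2

Base: (package, hops=0).
Iteration 1: edges from {package} -> (build, hops=1), (merge, hops=1), (sign, hops=1), (test, hops=1), (verify, hops=1).
Iteration 2: edges from {build,merge,sign,test,verify} -> (build, hops=2), (index, hops=2), (rollback, hops=2). [UNION drops 2 duplicate row(s)]
Iteration 3: edges from {build,index,rollback} -> (build, hops=3).
Iteration 4: no outgoing edges from {build}; recursion stops.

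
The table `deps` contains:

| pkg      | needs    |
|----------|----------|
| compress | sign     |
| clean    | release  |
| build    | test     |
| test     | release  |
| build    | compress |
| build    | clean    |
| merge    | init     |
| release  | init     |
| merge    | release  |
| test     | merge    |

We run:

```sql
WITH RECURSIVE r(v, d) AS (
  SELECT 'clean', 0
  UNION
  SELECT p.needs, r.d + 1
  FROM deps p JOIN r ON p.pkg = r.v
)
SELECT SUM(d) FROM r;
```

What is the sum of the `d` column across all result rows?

3

Base: (clean, d=0).
Iteration 1: edges from {clean} -> (release, d=1).
Iteration 2: edges from {release} -> (init, d=2).
Iteration 3: no outgoing edges from {init}; recursion stops.
SUM(d) = 0 + 1 + 2 = 3.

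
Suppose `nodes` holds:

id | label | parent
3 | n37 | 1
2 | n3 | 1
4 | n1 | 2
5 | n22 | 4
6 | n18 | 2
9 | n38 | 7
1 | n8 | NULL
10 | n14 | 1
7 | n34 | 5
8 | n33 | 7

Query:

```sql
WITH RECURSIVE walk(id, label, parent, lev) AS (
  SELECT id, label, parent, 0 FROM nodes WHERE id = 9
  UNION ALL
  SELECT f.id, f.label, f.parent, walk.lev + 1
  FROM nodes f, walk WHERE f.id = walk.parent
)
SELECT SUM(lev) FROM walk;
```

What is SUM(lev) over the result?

Base: id=9 (n38), parent=7, lev 0.
Iteration 1: join on id=7 -> n34 (id 7, parent=5, lev 1).
Iteration 2: join on id=5 -> n22 (id 5, parent=4, lev 2).
Iteration 3: join on id=4 -> n1 (id 4, parent=2, lev 3).
Iteration 4: join on id=2 -> n3 (id 2, parent=1, lev 4).
Iteration 5: join on id=1 -> n8 (id 1, parent=NULL, lev 5).
Iteration 6: parent is NULL; no match; recursion stops.
SUM(lev) = 0 + 1 + 2 + 3 + 4 + 5 = 15.

15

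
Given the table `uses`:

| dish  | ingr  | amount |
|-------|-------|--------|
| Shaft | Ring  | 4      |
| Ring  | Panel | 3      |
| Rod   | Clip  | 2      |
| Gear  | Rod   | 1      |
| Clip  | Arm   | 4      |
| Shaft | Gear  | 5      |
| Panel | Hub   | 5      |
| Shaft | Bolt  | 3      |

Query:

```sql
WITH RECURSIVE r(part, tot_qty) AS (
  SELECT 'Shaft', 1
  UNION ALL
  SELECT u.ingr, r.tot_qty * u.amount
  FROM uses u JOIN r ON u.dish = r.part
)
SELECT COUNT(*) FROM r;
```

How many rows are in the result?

9

Base: (Shaft, tot_qty=1).
Iteration 1: components of {Shaft} -> Bolt = 1*3 = 3, Gear = 1*5 = 5, Ring = 1*4 = 4.
Iteration 2: components of {Bolt,Gear,Ring} -> Panel = 4*3 = 12, Rod = 5*1 = 5.
Iteration 3: components of {Panel,Rod} -> Clip = 5*2 = 10, Hub = 12*5 = 60.
Iteration 4: components of {Clip,Hub} -> Arm = 10*4 = 40.
Iteration 5: no further components; recursion stops.
Total rows emitted: 9.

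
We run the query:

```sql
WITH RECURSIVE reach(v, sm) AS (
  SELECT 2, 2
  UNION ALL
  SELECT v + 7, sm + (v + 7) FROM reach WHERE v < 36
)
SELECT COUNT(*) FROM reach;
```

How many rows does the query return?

6

Base: v=2, sm=2.
Iteration 1: 2 < 36 holds -> v = 2 + 7 = 9, sm = 2 + 9 = 11.
Iteration 2: 9 < 36 holds -> v = 9 + 7 = 16, sm = 11 + 16 = 27.
Iteration 3: 16 < 36 holds -> v = 16 + 7 = 23, sm = 27 + 23 = 50.
Iteration 4: 23 < 36 holds -> v = 23 + 7 = 30, sm = 50 + 30 = 80.
Iteration 5: 30 < 36 holds -> v = 30 + 7 = 37, sm = 80 + 37 = 117.
Iteration 6: 37 < 36 fails; recursion stops.
Total rows emitted: 6.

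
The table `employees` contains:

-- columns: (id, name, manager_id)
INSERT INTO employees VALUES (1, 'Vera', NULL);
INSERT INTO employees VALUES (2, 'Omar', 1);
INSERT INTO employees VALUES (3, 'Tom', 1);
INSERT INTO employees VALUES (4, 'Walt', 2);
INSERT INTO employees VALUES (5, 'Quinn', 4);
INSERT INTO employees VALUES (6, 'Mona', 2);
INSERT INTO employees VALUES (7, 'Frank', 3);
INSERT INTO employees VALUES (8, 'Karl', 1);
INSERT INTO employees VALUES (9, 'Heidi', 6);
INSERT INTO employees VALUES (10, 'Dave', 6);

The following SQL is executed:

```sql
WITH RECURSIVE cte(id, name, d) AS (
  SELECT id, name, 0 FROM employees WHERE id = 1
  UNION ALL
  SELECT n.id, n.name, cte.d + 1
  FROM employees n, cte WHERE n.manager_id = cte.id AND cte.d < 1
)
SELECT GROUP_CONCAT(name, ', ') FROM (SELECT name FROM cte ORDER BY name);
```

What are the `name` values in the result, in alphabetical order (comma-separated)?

Karl, Omar, Tom, Vera

Base: id=1 (Vera) at d 0.
Iteration 1: rows with manager_id in {1} -> Omar (id 2, d 1), Tom (id 3, d 1), Karl (id 8, d 1).
Iteration 2: d < 1 fails for all current rows; recursion stops.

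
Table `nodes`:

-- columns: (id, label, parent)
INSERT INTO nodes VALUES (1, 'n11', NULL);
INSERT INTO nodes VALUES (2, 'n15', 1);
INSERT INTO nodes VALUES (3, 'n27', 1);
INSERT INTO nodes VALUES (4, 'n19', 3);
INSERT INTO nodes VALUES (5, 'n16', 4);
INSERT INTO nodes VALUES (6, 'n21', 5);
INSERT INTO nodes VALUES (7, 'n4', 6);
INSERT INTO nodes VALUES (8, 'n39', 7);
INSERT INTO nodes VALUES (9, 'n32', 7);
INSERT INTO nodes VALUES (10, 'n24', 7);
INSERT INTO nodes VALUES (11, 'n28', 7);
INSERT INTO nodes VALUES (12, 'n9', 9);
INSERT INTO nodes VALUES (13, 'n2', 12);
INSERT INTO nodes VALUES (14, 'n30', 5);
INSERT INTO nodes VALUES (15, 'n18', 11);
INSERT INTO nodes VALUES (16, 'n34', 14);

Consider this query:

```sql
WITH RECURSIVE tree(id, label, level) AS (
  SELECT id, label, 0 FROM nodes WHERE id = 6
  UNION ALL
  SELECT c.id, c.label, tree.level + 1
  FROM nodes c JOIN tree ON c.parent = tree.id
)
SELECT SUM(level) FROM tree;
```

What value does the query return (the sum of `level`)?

19

Base: id=6 (n21) at level 0.
Iteration 1: rows with parent in {6} -> n4 (id 7, level 1).
Iteration 2: rows with parent in {7} -> n39 (id 8, level 2), n32 (id 9, level 2), n24 (id 10, level 2), n28 (id 11, level 2).
Iteration 3: rows with parent in {8,9,10,11} -> n9 (id 12, level 3), n18 (id 15, level 3).
Iteration 4: rows with parent in {12,15} -> n2 (id 13, level 4).
Iteration 5: no rows with parent in {13}; recursion stops.
SUM(level) = 0 + 1 + 2 + 2 + 2 + 2 + 3 + 3 + 4 = 19.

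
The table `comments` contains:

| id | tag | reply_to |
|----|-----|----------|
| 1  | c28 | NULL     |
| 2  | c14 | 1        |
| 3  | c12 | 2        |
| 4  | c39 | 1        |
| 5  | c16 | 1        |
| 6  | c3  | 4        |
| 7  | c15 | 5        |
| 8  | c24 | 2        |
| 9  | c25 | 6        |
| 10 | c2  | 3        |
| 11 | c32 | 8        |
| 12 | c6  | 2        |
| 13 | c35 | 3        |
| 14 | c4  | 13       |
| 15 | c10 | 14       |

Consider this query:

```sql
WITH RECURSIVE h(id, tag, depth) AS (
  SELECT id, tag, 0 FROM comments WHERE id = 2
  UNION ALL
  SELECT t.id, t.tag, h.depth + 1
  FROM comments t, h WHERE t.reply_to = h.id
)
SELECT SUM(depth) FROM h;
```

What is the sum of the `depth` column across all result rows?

16

Base: id=2 (c14) at depth 0.
Iteration 1: rows with reply_to in {2} -> c12 (id 3, depth 1), c24 (id 8, depth 1), c6 (id 12, depth 1).
Iteration 2: rows with reply_to in {3,8,12} -> c2 (id 10, depth 2), c32 (id 11, depth 2), c35 (id 13, depth 2).
Iteration 3: rows with reply_to in {10,11,13} -> c4 (id 14, depth 3).
Iteration 4: rows with reply_to in {14} -> c10 (id 15, depth 4).
Iteration 5: no rows with reply_to in {15}; recursion stops.
SUM(depth) = 0 + 1 + 1 + 1 + 2 + 2 + 2 + 3 + 4 = 16.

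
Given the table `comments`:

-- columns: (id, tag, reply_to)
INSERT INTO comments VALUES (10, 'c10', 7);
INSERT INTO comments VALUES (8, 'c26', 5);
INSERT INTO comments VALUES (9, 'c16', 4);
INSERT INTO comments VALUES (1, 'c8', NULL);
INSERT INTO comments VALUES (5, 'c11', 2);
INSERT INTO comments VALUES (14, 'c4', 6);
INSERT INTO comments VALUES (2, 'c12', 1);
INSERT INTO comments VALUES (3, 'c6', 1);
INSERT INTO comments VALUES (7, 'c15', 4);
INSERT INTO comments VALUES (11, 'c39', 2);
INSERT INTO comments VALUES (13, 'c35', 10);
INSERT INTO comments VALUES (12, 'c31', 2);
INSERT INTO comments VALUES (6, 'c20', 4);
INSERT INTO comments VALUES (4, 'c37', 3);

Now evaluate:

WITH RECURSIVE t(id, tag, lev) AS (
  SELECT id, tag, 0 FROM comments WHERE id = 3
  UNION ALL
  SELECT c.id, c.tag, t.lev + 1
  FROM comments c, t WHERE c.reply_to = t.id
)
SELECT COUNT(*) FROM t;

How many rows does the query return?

Base: id=3 (c6) at lev 0.
Iteration 1: rows with reply_to in {3} -> c37 (id 4, lev 1).
Iteration 2: rows with reply_to in {4} -> c20 (id 6, lev 2), c15 (id 7, lev 2), c16 (id 9, lev 2).
Iteration 3: rows with reply_to in {6,7,9} -> c10 (id 10, lev 3), c4 (id 14, lev 3).
Iteration 4: rows with reply_to in {10,14} -> c35 (id 13, lev 4).
Iteration 5: no rows with reply_to in {13}; recursion stops.
Total rows emitted: 8.

8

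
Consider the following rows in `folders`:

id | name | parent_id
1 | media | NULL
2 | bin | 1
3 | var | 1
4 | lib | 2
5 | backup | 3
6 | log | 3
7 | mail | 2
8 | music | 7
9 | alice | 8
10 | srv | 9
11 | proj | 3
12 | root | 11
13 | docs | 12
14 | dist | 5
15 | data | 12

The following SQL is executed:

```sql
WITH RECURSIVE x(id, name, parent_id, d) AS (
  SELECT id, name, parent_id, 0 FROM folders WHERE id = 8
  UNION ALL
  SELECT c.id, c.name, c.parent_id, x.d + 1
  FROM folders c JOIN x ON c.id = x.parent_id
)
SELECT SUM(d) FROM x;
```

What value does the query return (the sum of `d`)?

Base: id=8 (music), parent_id=7, d 0.
Iteration 1: join on id=7 -> mail (id 7, parent_id=2, d 1).
Iteration 2: join on id=2 -> bin (id 2, parent_id=1, d 2).
Iteration 3: join on id=1 -> media (id 1, parent_id=NULL, d 3).
Iteration 4: parent_id is NULL; no match; recursion stops.
SUM(d) = 0 + 1 + 2 + 3 = 6.

6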